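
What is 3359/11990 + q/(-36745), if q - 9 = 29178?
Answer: -9061027/17622902 ≈ -0.51416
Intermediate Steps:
q = 29187 (q = 9 + 29178 = 29187)
3359/11990 + q/(-36745) = 3359/11990 + 29187/(-36745) = 3359*(1/11990) + 29187*(-1/36745) = 3359/11990 - 29187/36745 = -9061027/17622902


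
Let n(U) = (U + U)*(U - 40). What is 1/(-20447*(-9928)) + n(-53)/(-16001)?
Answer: -2001152454127/3248168053816 ≈ -0.61609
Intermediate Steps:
n(U) = 2*U*(-40 + U) (n(U) = (2*U)*(-40 + U) = 2*U*(-40 + U))
1/(-20447*(-9928)) + n(-53)/(-16001) = 1/(-20447*(-9928)) + (2*(-53)*(-40 - 53))/(-16001) = -1/20447*(-1/9928) + (2*(-53)*(-93))*(-1/16001) = 1/202997816 + 9858*(-1/16001) = 1/202997816 - 9858/16001 = -2001152454127/3248168053816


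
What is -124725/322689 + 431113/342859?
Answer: 32117444694/36878942617 ≈ 0.87089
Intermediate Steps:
-124725/322689 + 431113/342859 = -124725*1/322689 + 431113*(1/342859) = -41575/107563 + 431113/342859 = 32117444694/36878942617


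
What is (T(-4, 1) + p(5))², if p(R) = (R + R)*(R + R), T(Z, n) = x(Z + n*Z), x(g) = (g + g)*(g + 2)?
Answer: 38416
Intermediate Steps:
x(g) = 2*g*(2 + g) (x(g) = (2*g)*(2 + g) = 2*g*(2 + g))
T(Z, n) = 2*(Z + Z*n)*(2 + Z + Z*n) (T(Z, n) = 2*(Z + n*Z)*(2 + (Z + n*Z)) = 2*(Z + Z*n)*(2 + (Z + Z*n)) = 2*(Z + Z*n)*(2 + Z + Z*n))
p(R) = 4*R² (p(R) = (2*R)*(2*R) = 4*R²)
(T(-4, 1) + p(5))² = (2*(-4)*(1 + 1)*(2 - 4*(1 + 1)) + 4*5²)² = (2*(-4)*2*(2 - 4*2) + 4*25)² = (2*(-4)*2*(2 - 8) + 100)² = (2*(-4)*2*(-6) + 100)² = (96 + 100)² = 196² = 38416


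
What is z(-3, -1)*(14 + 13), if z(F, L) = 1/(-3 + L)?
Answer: -27/4 ≈ -6.7500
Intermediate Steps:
z(-3, -1)*(14 + 13) = (14 + 13)/(-3 - 1) = 27/(-4) = -¼*27 = -27/4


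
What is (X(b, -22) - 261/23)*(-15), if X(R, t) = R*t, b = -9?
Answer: -64395/23 ≈ -2799.8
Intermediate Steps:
(X(b, -22) - 261/23)*(-15) = (-9*(-22) - 261/23)*(-15) = (198 - 261*1/23)*(-15) = (198 - 261/23)*(-15) = (4293/23)*(-15) = -64395/23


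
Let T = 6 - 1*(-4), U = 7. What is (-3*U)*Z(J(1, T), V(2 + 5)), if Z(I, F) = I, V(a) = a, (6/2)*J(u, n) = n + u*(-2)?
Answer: -56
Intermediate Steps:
T = 10 (T = 6 + 4 = 10)
J(u, n) = -2*u/3 + n/3 (J(u, n) = (n + u*(-2))/3 = (n - 2*u)/3 = -2*u/3 + n/3)
(-3*U)*Z(J(1, T), V(2 + 5)) = (-3*7)*(-⅔*1 + (⅓)*10) = -21*(-⅔ + 10/3) = -21*8/3 = -56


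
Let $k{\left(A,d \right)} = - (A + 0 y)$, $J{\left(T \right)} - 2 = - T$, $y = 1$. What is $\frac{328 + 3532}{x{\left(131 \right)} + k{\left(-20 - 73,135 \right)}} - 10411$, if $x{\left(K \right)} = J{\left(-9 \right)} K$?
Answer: $- \frac{7983307}{767} \approx -10408.0$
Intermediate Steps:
$J{\left(T \right)} = 2 - T$
$k{\left(A,d \right)} = - A$ ($k{\left(A,d \right)} = - (A + 0 \cdot 1) = - (A + 0) = - A$)
$x{\left(K \right)} = 11 K$ ($x{\left(K \right)} = \left(2 - -9\right) K = \left(2 + 9\right) K = 11 K$)
$\frac{328 + 3532}{x{\left(131 \right)} + k{\left(-20 - 73,135 \right)}} - 10411 = \frac{328 + 3532}{11 \cdot 131 - \left(-20 - 73\right)} - 10411 = \frac{3860}{1441 - \left(-20 - 73\right)} - 10411 = \frac{3860}{1441 - -93} - 10411 = \frac{3860}{1441 + 93} - 10411 = \frac{3860}{1534} - 10411 = 3860 \cdot \frac{1}{1534} - 10411 = \frac{1930}{767} - 10411 = - \frac{7983307}{767}$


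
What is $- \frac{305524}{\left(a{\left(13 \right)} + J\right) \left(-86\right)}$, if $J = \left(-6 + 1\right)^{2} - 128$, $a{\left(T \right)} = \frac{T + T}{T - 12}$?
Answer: $- \frac{152762}{3311} \approx -46.138$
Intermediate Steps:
$a{\left(T \right)} = \frac{2 T}{-12 + T}$
$J = -103$ ($J = \left(-5\right)^{2} - 128 = 25 - 128 = -103$)
$- \frac{305524}{\left(a{\left(13 \right)} + J\right) \left(-86\right)} = - \frac{305524}{\left(2 \cdot 13 \frac{1}{-12 + 13} - 103\right) \left(-86\right)} = - \frac{305524}{\left(2 \cdot 13 \cdot 1^{-1} - 103\right) \left(-86\right)} = - \frac{305524}{\left(2 \cdot 13 \cdot 1 - 103\right) \left(-86\right)} = - \frac{305524}{\left(26 - 103\right) \left(-86\right)} = - \frac{305524}{\left(-77\right) \left(-86\right)} = - \frac{305524}{6622} = \left(-305524\right) \frac{1}{6622} = - \frac{152762}{3311}$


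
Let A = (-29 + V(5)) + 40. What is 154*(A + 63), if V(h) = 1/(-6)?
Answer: 34111/3 ≈ 11370.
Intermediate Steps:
V(h) = -1/6
A = 65/6 (A = (-29 - 1/6) + 40 = -175/6 + 40 = 65/6 ≈ 10.833)
154*(A + 63) = 154*(65/6 + 63) = 154*(443/6) = 34111/3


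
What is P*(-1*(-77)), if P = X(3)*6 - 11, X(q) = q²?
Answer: 3311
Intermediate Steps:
P = 43 (P = 3²*6 - 11 = 9*6 - 11 = 54 - 11 = 43)
P*(-1*(-77)) = 43*(-1*(-77)) = 43*77 = 3311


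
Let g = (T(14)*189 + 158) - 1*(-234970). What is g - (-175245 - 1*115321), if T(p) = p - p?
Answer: 525694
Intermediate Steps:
T(p) = 0
g = 235128 (g = (0*189 + 158) - 1*(-234970) = (0 + 158) + 234970 = 158 + 234970 = 235128)
g - (-175245 - 1*115321) = 235128 - (-175245 - 1*115321) = 235128 - (-175245 - 115321) = 235128 - 1*(-290566) = 235128 + 290566 = 525694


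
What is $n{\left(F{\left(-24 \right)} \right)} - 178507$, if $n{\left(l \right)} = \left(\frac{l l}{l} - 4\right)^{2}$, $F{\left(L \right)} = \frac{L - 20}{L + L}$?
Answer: $- \frac{25703639}{144} \approx -1.785 \cdot 10^{5}$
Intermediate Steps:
$F{\left(L \right)} = \frac{-20 + L}{2 L}$
$n{\left(l \right)} = \left(-4 + l\right)^{2}$ ($n{\left(l \right)} = \left(\frac{l^{2}}{l} - 4\right)^{2} = \left(l - 4\right)^{2} = \left(-4 + l\right)^{2}$)
$n{\left(F{\left(-24 \right)} \right)} - 178507 = \left(-4 + \frac{-20 - 24}{2 \left(-24\right)}\right)^{2} - 178507 = \left(-4 + \frac{1}{2} \left(- \frac{1}{24}\right) \left(-44\right)\right)^{2} - 178507 = \left(-4 + \frac{11}{12}\right)^{2} - 178507 = \left(- \frac{37}{12}\right)^{2} - 178507 = \frac{1369}{144} - 178507 = - \frac{25703639}{144}$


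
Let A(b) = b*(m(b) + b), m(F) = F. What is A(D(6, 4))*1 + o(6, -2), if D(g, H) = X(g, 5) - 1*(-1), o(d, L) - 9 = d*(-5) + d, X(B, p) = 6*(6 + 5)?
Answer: 8963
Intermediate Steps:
X(B, p) = 66 (X(B, p) = 6*11 = 66)
o(d, L) = 9 - 4*d (o(d, L) = 9 + (d*(-5) + d) = 9 + (-5*d + d) = 9 - 4*d)
D(g, H) = 67 (D(g, H) = 66 - 1*(-1) = 66 + 1 = 67)
A(b) = 2*b**2 (A(b) = b*(b + b) = b*(2*b) = 2*b**2)
A(D(6, 4))*1 + o(6, -2) = (2*67**2)*1 + (9 - 4*6) = (2*4489)*1 + (9 - 24) = 8978*1 - 15 = 8978 - 15 = 8963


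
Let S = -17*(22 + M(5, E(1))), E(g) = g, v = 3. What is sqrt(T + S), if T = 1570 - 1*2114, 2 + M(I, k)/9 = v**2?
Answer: 3*I*sqrt(221) ≈ 44.598*I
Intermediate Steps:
M(I, k) = 63 (M(I, k) = -18 + 9*3**2 = -18 + 9*9 = -18 + 81 = 63)
S = -1445 (S = -17*(22 + 63) = -17*85 = -1445)
T = -544 (T = 1570 - 2114 = -544)
sqrt(T + S) = sqrt(-544 - 1445) = sqrt(-1989) = 3*I*sqrt(221)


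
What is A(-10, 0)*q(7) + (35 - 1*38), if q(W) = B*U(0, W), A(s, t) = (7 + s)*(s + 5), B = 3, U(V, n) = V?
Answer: -3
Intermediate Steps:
A(s, t) = (5 + s)*(7 + s) (A(s, t) = (7 + s)*(5 + s) = (5 + s)*(7 + s))
q(W) = 0 (q(W) = 3*0 = 0)
A(-10, 0)*q(7) + (35 - 1*38) = (35 + (-10)² + 12*(-10))*0 + (35 - 1*38) = (35 + 100 - 120)*0 + (35 - 38) = 15*0 - 3 = 0 - 3 = -3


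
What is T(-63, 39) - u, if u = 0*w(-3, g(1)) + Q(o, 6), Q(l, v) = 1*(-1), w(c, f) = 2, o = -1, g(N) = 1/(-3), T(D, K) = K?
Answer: 40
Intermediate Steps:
g(N) = -1/3
Q(l, v) = -1
u = -1 (u = 0*2 - 1 = 0 - 1 = -1)
T(-63, 39) - u = 39 - 1*(-1) = 39 + 1 = 40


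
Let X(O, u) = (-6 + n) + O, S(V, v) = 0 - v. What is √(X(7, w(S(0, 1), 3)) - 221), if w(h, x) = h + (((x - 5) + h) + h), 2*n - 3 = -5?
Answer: I*√221 ≈ 14.866*I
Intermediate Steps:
S(V, v) = -v
n = -1 (n = 3/2 + (½)*(-5) = 3/2 - 5/2 = -1)
w(h, x) = -5 + x + 3*h (w(h, x) = h + (((-5 + x) + h) + h) = h + ((-5 + h + x) + h) = h + (-5 + x + 2*h) = -5 + x + 3*h)
X(O, u) = -7 + O (X(O, u) = (-6 - 1) + O = -7 + O)
√(X(7, w(S(0, 1), 3)) - 221) = √((-7 + 7) - 221) = √(0 - 221) = √(-221) = I*√221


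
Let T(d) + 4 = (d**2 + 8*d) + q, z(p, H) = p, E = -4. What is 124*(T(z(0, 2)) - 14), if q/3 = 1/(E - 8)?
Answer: -2263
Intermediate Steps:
q = -1/4 (q = 3/(-4 - 8) = 3/(-12) = 3*(-1/12) = -1/4 ≈ -0.25000)
T(d) = -17/4 + d**2 + 8*d (T(d) = -4 + ((d**2 + 8*d) - 1/4) = -4 + (-1/4 + d**2 + 8*d) = -17/4 + d**2 + 8*d)
124*(T(z(0, 2)) - 14) = 124*((-17/4 + 0**2 + 8*0) - 14) = 124*((-17/4 + 0 + 0) - 14) = 124*(-17/4 - 14) = 124*(-73/4) = -2263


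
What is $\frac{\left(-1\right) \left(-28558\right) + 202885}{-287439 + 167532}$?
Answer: $- \frac{231443}{119907} \approx -1.9302$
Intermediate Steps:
$\frac{\left(-1\right) \left(-28558\right) + 202885}{-287439 + 167532} = \frac{28558 + 202885}{-119907} = 231443 \left(- \frac{1}{119907}\right) = - \frac{231443}{119907}$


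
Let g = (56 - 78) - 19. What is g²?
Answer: 1681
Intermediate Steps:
g = -41 (g = -22 - 19 = -41)
g² = (-41)² = 1681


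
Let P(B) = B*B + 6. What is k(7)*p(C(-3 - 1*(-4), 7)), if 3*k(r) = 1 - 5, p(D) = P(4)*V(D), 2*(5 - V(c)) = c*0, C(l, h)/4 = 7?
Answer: -440/3 ≈ -146.67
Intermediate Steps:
C(l, h) = 28 (C(l, h) = 4*7 = 28)
V(c) = 5 (V(c) = 5 - c*0/2 = 5 - 1/2*0 = 5 + 0 = 5)
P(B) = 6 + B**2 (P(B) = B**2 + 6 = 6 + B**2)
p(D) = 110 (p(D) = (6 + 4**2)*5 = (6 + 16)*5 = 22*5 = 110)
k(r) = -4/3 (k(r) = (1 - 5)/3 = (1/3)*(-4) = -4/3)
k(7)*p(C(-3 - 1*(-4), 7)) = -4/3*110 = -440/3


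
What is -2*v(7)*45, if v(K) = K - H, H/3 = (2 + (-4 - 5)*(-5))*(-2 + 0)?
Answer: -26010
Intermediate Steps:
H = -282 (H = 3*((2 + (-4 - 5)*(-5))*(-2 + 0)) = 3*((2 - 9*(-5))*(-2)) = 3*((2 + 45)*(-2)) = 3*(47*(-2)) = 3*(-94) = -282)
v(K) = 282 + K (v(K) = K - 1*(-282) = K + 282 = 282 + K)
-2*v(7)*45 = -2*(282 + 7)*45 = -2*289*45 = -578*45 = -26010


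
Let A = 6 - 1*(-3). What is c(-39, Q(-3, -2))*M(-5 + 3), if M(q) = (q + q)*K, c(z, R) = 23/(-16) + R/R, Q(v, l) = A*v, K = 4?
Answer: 7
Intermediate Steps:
A = 9 (A = 6 + 3 = 9)
Q(v, l) = 9*v
c(z, R) = -7/16 (c(z, R) = 23*(-1/16) + 1 = -23/16 + 1 = -7/16)
M(q) = 8*q (M(q) = (q + q)*4 = (2*q)*4 = 8*q)
c(-39, Q(-3, -2))*M(-5 + 3) = -7*(-5 + 3)/2 = -7*(-2)/2 = -7/16*(-16) = 7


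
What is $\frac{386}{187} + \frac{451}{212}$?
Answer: $\frac{166169}{39644} \approx 4.1915$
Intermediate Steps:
$\frac{386}{187} + \frac{451}{212} = \frac{166169}{39644}$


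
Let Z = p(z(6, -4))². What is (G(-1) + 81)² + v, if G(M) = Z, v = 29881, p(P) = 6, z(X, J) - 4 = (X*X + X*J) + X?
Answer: 43570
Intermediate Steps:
z(X, J) = 4 + X + X² + J*X (z(X, J) = 4 + ((X*X + X*J) + X) = 4 + ((X² + J*X) + X) = 4 + (X + X² + J*X) = 4 + X + X² + J*X)
Z = 36 (Z = 6² = 36)
G(M) = 36
(G(-1) + 81)² + v = (36 + 81)² + 29881 = 117² + 29881 = 13689 + 29881 = 43570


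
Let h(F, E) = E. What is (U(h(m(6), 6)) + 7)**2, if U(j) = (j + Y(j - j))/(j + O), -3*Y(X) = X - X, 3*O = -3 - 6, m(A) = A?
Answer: 81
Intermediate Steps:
O = -3 (O = (-3 - 6)/3 = (1/3)*(-9) = -3)
Y(X) = 0 (Y(X) = -(X - X)/3 = -1/3*0 = 0)
U(j) = j/(-3 + j) (U(j) = (j + 0)/(j - 3) = j/(-3 + j))
(U(h(m(6), 6)) + 7)**2 = (6/(-3 + 6) + 7)**2 = (6/3 + 7)**2 = (6*(1/3) + 7)**2 = (2 + 7)**2 = 9**2 = 81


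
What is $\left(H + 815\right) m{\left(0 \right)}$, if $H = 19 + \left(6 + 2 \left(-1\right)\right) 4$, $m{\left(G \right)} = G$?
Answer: $0$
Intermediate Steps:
$H = 35$ ($H = 19 + \left(6 - 2\right) 4 = 19 + 4 \cdot 4 = 19 + 16 = 35$)
$\left(H + 815\right) m{\left(0 \right)} = \left(35 + 815\right) 0 = 850 \cdot 0 = 0$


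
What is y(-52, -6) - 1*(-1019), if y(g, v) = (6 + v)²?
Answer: 1019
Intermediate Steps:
y(-52, -6) - 1*(-1019) = (6 - 6)² - 1*(-1019) = 0² + 1019 = 0 + 1019 = 1019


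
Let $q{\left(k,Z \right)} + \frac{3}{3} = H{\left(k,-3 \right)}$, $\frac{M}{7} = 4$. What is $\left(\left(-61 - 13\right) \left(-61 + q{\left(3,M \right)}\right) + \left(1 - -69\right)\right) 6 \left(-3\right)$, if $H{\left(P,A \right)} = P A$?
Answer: $-95832$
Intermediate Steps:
$M = 28$ ($M = 7 \cdot 4 = 28$)
$H{\left(P,A \right)} = A P$
$q{\left(k,Z \right)} = -1 - 3 k$
$\left(\left(-61 - 13\right) \left(-61 + q{\left(3,M \right)}\right) + \left(1 - -69\right)\right) 6 \left(-3\right) = \left(\left(-61 - 13\right) \left(-61 - 10\right) + \left(1 - -69\right)\right) 6 \left(-3\right) = \left(- 74 \left(-61 - 10\right) + \left(1 + 69\right)\right) \left(-18\right) = \left(- 74 \left(-61 - 10\right) + 70\right) \left(-18\right) = \left(\left(-74\right) \left(-71\right) + 70\right) \left(-18\right) = \left(5254 + 70\right) \left(-18\right) = 5324 \left(-18\right) = -95832$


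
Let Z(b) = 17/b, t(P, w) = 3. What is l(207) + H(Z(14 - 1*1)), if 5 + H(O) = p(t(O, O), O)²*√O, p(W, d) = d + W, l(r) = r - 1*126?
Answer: 76 + 3136*√221/2197 ≈ 97.220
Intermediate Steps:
l(r) = -126 + r (l(r) = r - 126 = -126 + r)
p(W, d) = W + d
H(O) = -5 + √O*(3 + O)² (H(O) = -5 + (3 + O)²*√O = -5 + √O*(3 + O)²)
l(207) + H(Z(14 - 1*1)) = (-126 + 207) + (-5 + √(17/(14 - 1*1))*(3 + 17/(14 - 1*1))²) = 81 + (-5 + √(17/(14 - 1))*(3 + 17/(14 - 1))²) = 81 + (-5 + √(17/13)*(3 + 17/13)²) = 81 + (-5 + (√221/13)*(56/13)²) = 81 + (-5 + (√221/13)*(3136/169)) = 81 + (-5 + 3136*√221/2197) = 76 + 3136*√221/2197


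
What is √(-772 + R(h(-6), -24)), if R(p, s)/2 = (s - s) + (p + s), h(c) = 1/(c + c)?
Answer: I*√29526/6 ≈ 28.639*I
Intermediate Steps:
h(c) = 1/(2*c)
R(p, s) = 2*p + 2*s (R(p, s) = 2*((s - s) + (p + s)) = 2*(0 + (p + s)) = 2*(p + s) = 2*p + 2*s)
√(-772 + R(h(-6), -24)) = √(-772 + (2*((½)/(-6)) + 2*(-24))) = √(-772 + (2*((½)*(-⅙)) - 48)) = √(-772 + (2*(-1/12) - 48)) = √(-772 + (-⅙ - 48)) = √(-772 - 289/6) = √(-4921/6) = I*√29526/6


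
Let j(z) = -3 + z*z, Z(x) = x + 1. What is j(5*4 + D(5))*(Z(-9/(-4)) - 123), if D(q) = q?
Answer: -148969/2 ≈ -74485.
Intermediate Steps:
Z(x) = 1 + x
j(z) = -3 + z²
j(5*4 + D(5))*(Z(-9/(-4)) - 123) = (-3 + (5*4 + 5)²)*((1 - 9/(-4)) - 123) = (-3 + (20 + 5)²)*((1 - 9*(-¼)) - 123) = (-3 + 25²)*((1 + 9/4) - 123) = (-3 + 625)*(13/4 - 123) = 622*(-479/4) = -148969/2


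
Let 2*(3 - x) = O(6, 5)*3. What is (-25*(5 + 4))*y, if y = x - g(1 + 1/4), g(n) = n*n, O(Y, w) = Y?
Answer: 27225/16 ≈ 1701.6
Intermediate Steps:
g(n) = n²
x = -6 (x = 3 - 3*3 = 3 - ½*18 = 3 - 9 = -6)
y = -121/16 (y = -6 - (1 + 1/4)² = -6 - (1 + 1*(¼))² = -6 - (1 + ¼)² = -6 - (5/4)² = -6 - 1*25/16 = -6 - 25/16 = -121/16 ≈ -7.5625)
(-25*(5 + 4))*y = -25*(5 + 4)*(-121/16) = -25*9*(-121/16) = -225*(-121/16) = 27225/16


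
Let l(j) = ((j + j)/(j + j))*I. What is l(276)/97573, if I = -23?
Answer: -23/97573 ≈ -0.00023572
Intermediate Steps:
l(j) = -23 (l(j) = ((j + j)/(j + j))*(-23) = ((2*j)/((2*j)))*(-23) = ((2*j)*(1/(2*j)))*(-23) = 1*(-23) = -23)
l(276)/97573 = -23/97573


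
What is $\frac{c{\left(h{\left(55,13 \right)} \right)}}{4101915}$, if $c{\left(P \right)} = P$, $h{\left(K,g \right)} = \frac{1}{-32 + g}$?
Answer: $- \frac{1}{77936385} \approx -1.2831 \cdot 10^{-8}$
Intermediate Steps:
$\frac{c{\left(h{\left(55,13 \right)} \right)}}{4101915} = \frac{1}{\left(-32 + 13\right) 4101915} = \frac{1}{-19} \cdot \frac{1}{4101915} = \left(- \frac{1}{19}\right) \frac{1}{4101915} = - \frac{1}{77936385}$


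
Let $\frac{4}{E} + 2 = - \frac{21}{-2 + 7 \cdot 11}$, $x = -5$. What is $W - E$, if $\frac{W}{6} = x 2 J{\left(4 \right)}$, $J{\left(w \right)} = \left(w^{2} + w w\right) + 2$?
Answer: $- \frac{116180}{57} \approx -2038.2$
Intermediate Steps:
$J{\left(w \right)} = 2 + 2 w^{2}$ ($J{\left(w \right)} = \left(w^{2} + w^{2}\right) + 2 = 2 w^{2} + 2 = 2 + 2 w^{2}$)
$E = - \frac{100}{57}$ ($E = \frac{4}{-2 - \frac{21}{-2 + 7 \cdot 11}} = \frac{4}{-2 - \frac{21}{-2 + 77}} = \frac{4}{-2 - \frac{21}{75}} = \frac{4}{-2 - \frac{7}{25}} = \frac{4}{- \frac{57}{25}} = 4 \left(- \frac{25}{57}\right) = - \frac{100}{57} \approx -1.7544$)
$W = -2040$ ($W = 6 \left(-5\right) 2 \left(2 + 2 \cdot 4^{2}\right) = 6 \left(- 10 \left(2 + 2 \cdot 16\right)\right) = 6 \left(- 10 \left(2 + 32\right)\right) = 6 \left(\left(-10\right) 34\right) = 6 \left(-340\right) = -2040$)
$W - E = -2040 - - \frac{100}{57} = -2040 + \frac{100}{57} = - \frac{116180}{57}$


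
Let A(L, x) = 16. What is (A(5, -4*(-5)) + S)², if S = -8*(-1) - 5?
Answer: 361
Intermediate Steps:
S = 3 (S = 8 - 5 = 3)
(A(5, -4*(-5)) + S)² = (16 + 3)² = 19² = 361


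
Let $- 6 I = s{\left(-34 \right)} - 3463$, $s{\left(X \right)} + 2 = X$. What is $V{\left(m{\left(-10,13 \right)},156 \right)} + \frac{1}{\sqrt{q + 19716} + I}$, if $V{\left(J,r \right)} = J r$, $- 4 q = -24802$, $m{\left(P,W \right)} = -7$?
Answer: $- \frac{12350506650}{11310007} - \frac{18 \sqrt{103666}}{11310007} \approx -1092.0$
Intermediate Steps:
$q = \frac{12401}{2}$ ($q = \left(- \frac{1}{4}\right) \left(-24802\right) = \frac{12401}{2} \approx 6200.5$)
$s{\left(X \right)} = -2 + X$
$I = \frac{3499}{6}$ ($I = - \frac{\left(-2 - 34\right) - 3463}{6} = - \frac{-36 - 3463}{6} = \left(- \frac{1}{6}\right) \left(-3499\right) = \frac{3499}{6} \approx 583.17$)
$V{\left(m{\left(-10,13 \right)},156 \right)} + \frac{1}{\sqrt{q + 19716} + I} = \left(-7\right) 156 + \frac{1}{\sqrt{\frac{12401}{2} + 19716} + \frac{3499}{6}} = -1092 + \frac{1}{\sqrt{\frac{51833}{2}} + \frac{3499}{6}} = -1092 + \frac{1}{\frac{\sqrt{103666}}{2} + \frac{3499}{6}} = -1092 + \frac{1}{\frac{3499}{6} + \frac{\sqrt{103666}}{2}}$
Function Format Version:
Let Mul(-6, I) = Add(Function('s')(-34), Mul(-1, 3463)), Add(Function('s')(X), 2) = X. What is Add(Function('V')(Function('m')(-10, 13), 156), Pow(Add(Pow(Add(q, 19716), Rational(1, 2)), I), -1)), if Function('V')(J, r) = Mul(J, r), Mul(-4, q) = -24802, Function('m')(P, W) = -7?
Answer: Add(Rational(-12350506650, 11310007), Mul(Rational(-18, 11310007), Pow(103666, Rational(1, 2)))) ≈ -1092.0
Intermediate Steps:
q = Rational(12401, 2) (q = Mul(Rational(-1, 4), -24802) = Rational(12401, 2) ≈ 6200.5)
Function('s')(X) = Add(-2, X)
I = Rational(3499, 6) (I = Mul(Rational(-1, 6), Add(Add(-2, -34), Mul(-1, 3463))) = Mul(Rational(-1, 6), Add(-36, -3463)) = Mul(Rational(-1, 6), -3499) = Rational(3499, 6) ≈ 583.17)
Add(Function('V')(Function('m')(-10, 13), 156), Pow(Add(Pow(Add(q, 19716), Rational(1, 2)), I), -1)) = Add(Mul(-7, 156), Pow(Add(Pow(Add(Rational(12401, 2), 19716), Rational(1, 2)), Rational(3499, 6)), -1)) = Add(-1092, Pow(Add(Pow(Rational(51833, 2), Rational(1, 2)), Rational(3499, 6)), -1)) = Add(-1092, Pow(Add(Mul(Rational(1, 2), Pow(103666, Rational(1, 2))), Rational(3499, 6)), -1)) = Add(-1092, Pow(Add(Rational(3499, 6), Mul(Rational(1, 2), Pow(103666, Rational(1, 2)))), -1))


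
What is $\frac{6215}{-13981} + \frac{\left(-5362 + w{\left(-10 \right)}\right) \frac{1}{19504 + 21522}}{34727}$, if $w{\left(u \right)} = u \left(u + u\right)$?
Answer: $- \frac{9816678726}{22083003481} \approx -0.44454$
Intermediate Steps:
$w{\left(u \right)} = 2 u^{2}$ ($w{\left(u \right)} = u 2 u = 2 u^{2}$)
$\frac{6215}{-13981} + \frac{\left(-5362 + w{\left(-10 \right)}\right) \frac{1}{19504 + 21522}}{34727} = \frac{6215}{-13981} + \frac{\left(-5362 + 2 \left(-10\right)^{2}\right) \frac{1}{19504 + 21522}}{34727} = 6215 \left(- \frac{1}{13981}\right) + \frac{-5362 + 2 \cdot 100}{41026} \cdot \frac{1}{34727} = - \frac{565}{1271} + \left(-5362 + 200\right) \frac{1}{41026} \cdot \frac{1}{34727} = - \frac{565}{1271} + \left(-5162\right) \frac{1}{41026} \cdot \frac{1}{34727} = - \frac{565}{1271} - \frac{2581}{712354951} = - \frac{9816678726}{22083003481}$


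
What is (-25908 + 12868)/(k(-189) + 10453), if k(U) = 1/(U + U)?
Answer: -4929120/3951233 ≈ -1.2475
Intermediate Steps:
k(U) = 1/(2*U)
(-25908 + 12868)/(k(-189) + 10453) = (-25908 + 12868)/((½)/(-189) + 10453) = -13040/((½)*(-1/189) + 10453) = -13040/(-1/378 + 10453) = -13040/3951233/378 = -13040*378/3951233 = -4929120/3951233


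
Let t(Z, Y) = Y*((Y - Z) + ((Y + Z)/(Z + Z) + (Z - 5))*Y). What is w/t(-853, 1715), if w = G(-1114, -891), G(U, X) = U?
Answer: 950242/2150117059265 ≈ 4.4195e-7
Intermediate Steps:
w = -1114
t(Z, Y) = Y*(Y - Z + Y*(-5 + Z + (Y + Z)/(2*Z))) (t(Z, Y) = Y*((Y - Z) + ((Y + Z)/((2*Z)) + (-5 + Z))*Y) = Y*((Y - Z) + ((Y + Z)*(1/(2*Z)) + (-5 + Z))*Y) = Y*((Y - Z) + ((Y + Z)/(2*Z) + (-5 + Z))*Y) = Y*((Y - Z) + (-5 + Z + (Y + Z)/(2*Z))*Y) = Y*((Y - Z) + Y*(-5 + Z + (Y + Z)/(2*Z))) = Y*(Y - Z + Y*(-5 + Z + (Y + Z)/(2*Z))))
w/t(-853, 1715) = -1114*(-1706/(1715*(1715² - 1*(-853)*(2*(-853) + 7*1715 - 2*1715*(-853))))) = -1114*(-1706/(1715*(2941225 - 1*(-853)*(-1706 + 12005 + 2925790)))) = -1114*(-1706/(1715*(2941225 - 1*(-853)*2936089))) = -1114*(-1706/(1715*(2941225 + 2504483917))) = -1114/((½)*1715*(-1/853)*2507425142) = -1114/(-2150117059265/853) = -1114*(-853/2150117059265) = 950242/2150117059265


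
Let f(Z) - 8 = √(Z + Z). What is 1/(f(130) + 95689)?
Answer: 95697/9157915549 - 2*√65/9157915549 ≈ 1.0448e-5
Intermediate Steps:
f(Z) = 8 + √2*√Z (f(Z) = 8 + √(Z + Z) = 8 + √(2*Z) = 8 + √2*√Z)
1/(f(130) + 95689) = 1/((8 + √2*√130) + 95689) = 1/((8 + 2*√65) + 95689) = 1/(95697 + 2*√65)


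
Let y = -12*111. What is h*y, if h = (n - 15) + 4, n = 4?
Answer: 9324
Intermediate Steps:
y = -1332
h = -7 (h = (4 - 15) + 4 = -11 + 4 = -7)
h*y = -7*(-1332) = 9324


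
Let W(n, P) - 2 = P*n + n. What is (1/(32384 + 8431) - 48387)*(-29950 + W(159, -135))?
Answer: 101222314116616/40815 ≈ 2.4800e+9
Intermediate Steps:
W(n, P) = 2 + n + P*n (W(n, P) = 2 + (P*n + n) = 2 + (n + P*n) = 2 + n + P*n)
(1/(32384 + 8431) - 48387)*(-29950 + W(159, -135)) = (1/(32384 + 8431) - 48387)*(-29950 + (2 + 159 - 135*159)) = (1/40815 - 48387)*(-29950 + (2 + 159 - 21465)) = (1/40815 - 48387)*(-29950 - 21304) = -1974915404/40815*(-51254) = 101222314116616/40815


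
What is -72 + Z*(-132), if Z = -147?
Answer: 19332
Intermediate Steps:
-72 + Z*(-132) = -72 - 147*(-132) = -72 + 19404 = 19332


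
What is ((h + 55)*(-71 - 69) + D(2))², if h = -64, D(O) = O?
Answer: 1592644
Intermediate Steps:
((h + 55)*(-71 - 69) + D(2))² = ((-64 + 55)*(-71 - 69) + 2)² = (-9*(-140) + 2)² = (1260 + 2)² = 1262² = 1592644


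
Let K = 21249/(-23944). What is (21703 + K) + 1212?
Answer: 548655511/23944 ≈ 22914.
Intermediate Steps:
K = -21249/23944 (K = 21249*(-1/23944) = -21249/23944 ≈ -0.88745)
(21703 + K) + 1212 = (21703 - 21249/23944) + 1212 = 519635383/23944 + 1212 = 548655511/23944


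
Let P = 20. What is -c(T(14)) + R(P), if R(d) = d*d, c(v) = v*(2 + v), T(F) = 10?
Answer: 280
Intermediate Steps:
R(d) = d²
-c(T(14)) + R(P) = -10*(2 + 10) + 20² = -10*12 + 400 = -1*120 + 400 = -120 + 400 = 280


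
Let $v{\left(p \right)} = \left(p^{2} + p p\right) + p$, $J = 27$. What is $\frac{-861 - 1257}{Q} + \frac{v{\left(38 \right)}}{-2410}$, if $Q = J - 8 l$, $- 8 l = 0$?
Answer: $- \frac{863897}{10845} \approx -79.659$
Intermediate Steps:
$l = 0$ ($l = \left(- \frac{1}{8}\right) 0 = 0$)
$Q = 27$ ($Q = 27 - 0 = 27 + 0 = 27$)
$v{\left(p \right)} = p + 2 p^{2}$ ($v{\left(p \right)} = \left(p^{2} + p^{2}\right) + p = 2 p^{2} + p = p + 2 p^{2}$)
$\frac{-861 - 1257}{Q} + \frac{v{\left(38 \right)}}{-2410} = \frac{-861 - 1257}{27} + \frac{38 \left(1 + 2 \cdot 38\right)}{-2410} = \left(-861 - 1257\right) \frac{1}{27} + 38 \left(1 + 76\right) \left(- \frac{1}{2410}\right) = \left(-2118\right) \frac{1}{27} + 38 \cdot 77 \left(- \frac{1}{2410}\right) = - \frac{706}{9} + 2926 \left(- \frac{1}{2410}\right) = - \frac{706}{9} - \frac{1463}{1205} = - \frac{863897}{10845}$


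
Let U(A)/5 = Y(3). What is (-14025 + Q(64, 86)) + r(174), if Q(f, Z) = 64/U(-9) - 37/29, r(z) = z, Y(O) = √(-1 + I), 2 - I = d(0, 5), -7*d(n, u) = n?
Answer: -2006724/145 ≈ -13839.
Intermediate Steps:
d(n, u) = -n/7
I = 2 (I = 2 - (-1)*0/7 = 2 - 1*0 = 2 + 0 = 2)
Y(O) = 1 (Y(O) = √(-1 + 2) = √1 = 1)
U(A) = 5 (U(A) = 5*1 = 5)
Q(f, Z) = 1671/145 (Q(f, Z) = 64/5 - 37/29 = 1671/145)
(-14025 + Q(64, 86)) + r(174) = (-14025 + 1671/145) + 174 = -2031954/145 + 174 = -2006724/145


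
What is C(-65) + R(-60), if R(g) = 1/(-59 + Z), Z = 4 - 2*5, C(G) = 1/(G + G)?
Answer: -3/130 ≈ -0.023077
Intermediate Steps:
C(G) = 1/(2*G)
Z = -6 (Z = 4 - 10 = -6)
R(g) = -1/65 (R(g) = 1/(-59 - 6) = 1/(-65) = -1/65)
C(-65) + R(-60) = (1/2)/(-65) - 1/65 = (1/2)*(-1/65) - 1/65 = -1/130 - 1/65 = -3/130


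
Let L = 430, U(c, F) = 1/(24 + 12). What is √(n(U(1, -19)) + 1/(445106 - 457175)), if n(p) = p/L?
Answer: I*√24282530/1153260 ≈ 0.0042729*I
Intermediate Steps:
U(c, F) = 1/36
n(p) = p/430
√(n(U(1, -19)) + 1/(445106 - 457175)) = √((1/430)*(1/36) + 1/(445106 - 457175)) = √(1/15480 + 1/(-12069)) = √(1/15480 - 1/12069) = √(-379/20758680) = I*√24282530/1153260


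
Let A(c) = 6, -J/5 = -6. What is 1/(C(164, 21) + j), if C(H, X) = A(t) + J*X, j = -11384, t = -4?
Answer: -1/10748 ≈ -9.3041e-5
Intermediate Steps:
J = 30 (J = -5*(-6) = 30)
C(H, X) = 6 + 30*X
1/(C(164, 21) + j) = 1/((6 + 30*21) - 11384) = 1/((6 + 630) - 11384) = 1/(636 - 11384) = 1/(-10748) = -1/10748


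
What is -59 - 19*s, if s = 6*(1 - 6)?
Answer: 511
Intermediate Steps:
s = -30 (s = 6*(-5) = -30)
-59 - 19*s = -59 - 19*(-30) = -59 + 570 = 511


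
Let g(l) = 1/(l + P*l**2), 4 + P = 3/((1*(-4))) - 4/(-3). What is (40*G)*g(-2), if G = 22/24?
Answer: -110/47 ≈ -2.3404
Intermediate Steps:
P = -41/12 (P = -4 + (3/((1*(-4))) - 4/(-3)) = -4 + (3/(-4) - 4*(-1/3)) = -4 + (3*(-1/4) + 4/3) = -4 + (-3/4 + 4/3) = -4 + 7/12 = -41/12 ≈ -3.4167)
G = 11/12 (G = 22*(1/24) = 11/12 ≈ 0.91667)
g(l) = 1/(l - 41*l**2/12)
(40*G)*g(-2) = (40*(11/12))*(-12/(-2*(-12 + 41*(-2)))) = 110*(-12*(-1/2)/(-12 - 82))/3 = 110*(-12*(-1/2)/(-94))/3 = 110*(-12*(-1/2)*(-1/94))/3 = (110/3)*(-3/47) = -110/47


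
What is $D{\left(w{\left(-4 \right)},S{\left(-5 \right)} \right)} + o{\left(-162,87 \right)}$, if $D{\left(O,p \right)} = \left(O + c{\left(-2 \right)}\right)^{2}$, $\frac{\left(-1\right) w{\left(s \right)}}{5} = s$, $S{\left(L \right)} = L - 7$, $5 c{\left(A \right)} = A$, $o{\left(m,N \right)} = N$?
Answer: $\frac{11779}{25} \approx 471.16$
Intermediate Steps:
$c{\left(A \right)} = \frac{A}{5}$
$S{\left(L \right)} = -7 + L$
$w{\left(s \right)} = - 5 s$
$D{\left(O,p \right)} = \left(- \frac{2}{5} + O\right)^{2}$ ($D{\left(O,p \right)} = \left(O + \frac{1}{5} \left(-2\right)\right)^{2} = \left(O - \frac{2}{5}\right)^{2} = \left(- \frac{2}{5} + O\right)^{2}$)
$D{\left(w{\left(-4 \right)},S{\left(-5 \right)} \right)} + o{\left(-162,87 \right)} = \frac{\left(-2 + 5 \left(\left(-5\right) \left(-4\right)\right)\right)^{2}}{25} + 87 = \frac{\left(-2 + 5 \cdot 20\right)^{2}}{25} + 87 = \frac{\left(-2 + 100\right)^{2}}{25} + 87 = \frac{98^{2}}{25} + 87 = \frac{1}{25} \cdot 9604 + 87 = \frac{9604}{25} + 87 = \frac{11779}{25}$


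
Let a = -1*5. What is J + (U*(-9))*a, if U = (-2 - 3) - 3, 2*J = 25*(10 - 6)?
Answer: -310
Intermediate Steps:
J = 50 (J = (25*(10 - 6))/2 = (25*4)/2 = (½)*100 = 50)
a = -5
U = -8 (U = -5 - 3 = -8)
J + (U*(-9))*a = 50 - 8*(-9)*(-5) = 50 + 72*(-5) = 50 - 360 = -310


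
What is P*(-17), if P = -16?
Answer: 272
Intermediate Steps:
P*(-17) = -16*(-17) = 272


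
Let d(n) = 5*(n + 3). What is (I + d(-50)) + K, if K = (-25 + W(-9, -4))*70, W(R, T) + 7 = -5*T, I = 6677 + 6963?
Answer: 12565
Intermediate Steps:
d(n) = 15 + 5*n (d(n) = 5*(3 + n) = 15 + 5*n)
I = 13640
W(R, T) = -7 - 5*T
K = -840 (K = (-25 + (-7 - 5*(-4)))*70 = (-25 + (-7 + 20))*70 = (-25 + 13)*70 = -12*70 = -840)
(I + d(-50)) + K = (13640 + (15 + 5*(-50))) - 840 = (13640 + (15 - 250)) - 840 = (13640 - 235) - 840 = 13405 - 840 = 12565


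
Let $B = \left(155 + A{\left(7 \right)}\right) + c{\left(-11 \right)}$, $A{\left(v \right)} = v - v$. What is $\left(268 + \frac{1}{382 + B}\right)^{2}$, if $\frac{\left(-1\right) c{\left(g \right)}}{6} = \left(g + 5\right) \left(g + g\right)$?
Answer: $\frac{4670218921}{65025} \approx 71822.0$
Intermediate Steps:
$c{\left(g \right)} = - 12 g \left(5 + g\right)$ ($c{\left(g \right)} = - 6 \left(g + 5\right) \left(g + g\right) = - 6 \left(5 + g\right) 2 g = - 6 \cdot 2 g \left(5 + g\right) = - 12 g \left(5 + g\right)$)
$A{\left(v \right)} = 0$
$B = -637$ ($B = \left(155 + 0\right) - - 132 \left(5 - 11\right) = 155 - \left(-132\right) \left(-6\right) = 155 - 792 = -637$)
$\left(268 + \frac{1}{382 + B}\right)^{2} = \left(268 + \frac{1}{382 - 637}\right)^{2} = \left(268 + \frac{1}{-255}\right)^{2} = \left(268 - \frac{1}{255}\right)^{2} = \left(\frac{68339}{255}\right)^{2} = \frac{4670218921}{65025}$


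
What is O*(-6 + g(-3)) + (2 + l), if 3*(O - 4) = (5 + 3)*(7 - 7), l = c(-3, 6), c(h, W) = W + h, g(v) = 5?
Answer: 1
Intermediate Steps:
l = 3 (l = 6 - 3 = 3)
O = 4 (O = 4 + ((5 + 3)*(7 - 7))/3 = 4 + (8*0)/3 = 4 + (⅓)*0 = 4 + 0 = 4)
O*(-6 + g(-3)) + (2 + l) = 4*(-6 + 5) + (2 + 3) = 4*(-1) + 5 = -4 + 5 = 1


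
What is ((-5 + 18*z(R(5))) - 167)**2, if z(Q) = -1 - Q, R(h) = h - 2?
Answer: 59536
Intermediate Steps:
R(h) = -2 + h
((-5 + 18*z(R(5))) - 167)**2 = ((-5 + 18*(-1 - (-2 + 5))) - 167)**2 = ((-5 + 18*(-1 - 1*3)) - 167)**2 = ((-5 + 18*(-1 - 3)) - 167)**2 = ((-5 + 18*(-4)) - 167)**2 = ((-5 - 72) - 167)**2 = (-77 - 167)**2 = (-244)**2 = 59536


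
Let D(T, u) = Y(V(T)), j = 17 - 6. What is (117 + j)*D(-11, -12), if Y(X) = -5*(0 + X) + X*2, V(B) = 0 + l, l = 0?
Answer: 0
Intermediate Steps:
j = 11
V(B) = 0 (V(B) = 0 + 0 = 0)
Y(X) = -3*X (Y(X) = -5*X + 2*X = -3*X)
D(T, u) = 0 (D(T, u) = -3*0 = 0)
(117 + j)*D(-11, -12) = (117 + 11)*0 = 128*0 = 0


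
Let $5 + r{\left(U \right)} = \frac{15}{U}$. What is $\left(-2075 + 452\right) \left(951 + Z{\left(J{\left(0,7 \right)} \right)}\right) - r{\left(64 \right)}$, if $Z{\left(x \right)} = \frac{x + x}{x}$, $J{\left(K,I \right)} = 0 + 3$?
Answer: $- \frac{98989711}{64} \approx -1.5467 \cdot 10^{6}$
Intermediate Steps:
$J{\left(K,I \right)} = 3$
$Z{\left(x \right)} = 2$ ($Z{\left(x \right)} = \frac{2 x}{x} = 2$)
$r{\left(U \right)} = -5 + \frac{15}{U}$
$\left(-2075 + 452\right) \left(951 + Z{\left(J{\left(0,7 \right)} \right)}\right) - r{\left(64 \right)} = \left(-2075 + 452\right) \left(951 + 2\right) - \left(-5 + \frac{15}{64}\right) = \left(-1623\right) 953 - \left(-5 + 15 \cdot \frac{1}{64}\right) = -1546719 - \left(-5 + \frac{15}{64}\right) = -1546719 - - \frac{305}{64} = -1546719 + \frac{305}{64} = - \frac{98989711}{64}$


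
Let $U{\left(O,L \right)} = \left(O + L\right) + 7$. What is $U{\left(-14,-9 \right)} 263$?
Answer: $-4208$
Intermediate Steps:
$U{\left(O,L \right)} = 7 + L + O$ ($U{\left(O,L \right)} = \left(L + O\right) + 7 = 7 + L + O$)
$U{\left(-14,-9 \right)} 263 = \left(7 - 9 - 14\right) 263 = \left(-16\right) 263 = -4208$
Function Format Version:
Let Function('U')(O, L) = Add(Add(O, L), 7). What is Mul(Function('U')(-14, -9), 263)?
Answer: -4208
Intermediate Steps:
Function('U')(O, L) = Add(7, L, O) (Function('U')(O, L) = Add(Add(L, O), 7) = Add(7, L, O))
Mul(Function('U')(-14, -9), 263) = Mul(Add(7, -9, -14), 263) = Mul(-16, 263) = -4208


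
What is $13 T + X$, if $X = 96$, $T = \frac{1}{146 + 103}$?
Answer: $\frac{23917}{249} \approx 96.052$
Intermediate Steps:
$T = \frac{1}{249} \approx 0.0040161$
$13 T + X = 13 \cdot \frac{1}{249} + 96 = \frac{13}{249} + 96 = \frac{23917}{249}$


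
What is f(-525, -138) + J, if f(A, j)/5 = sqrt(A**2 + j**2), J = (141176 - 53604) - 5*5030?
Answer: 62422 + 15*sqrt(32741) ≈ 65136.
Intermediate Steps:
J = 62422 (J = 87572 - 25150 = 62422)
f(A, j) = 5*sqrt(A**2 + j**2)
f(-525, -138) + J = 5*sqrt((-525)**2 + (-138)**2) + 62422 = 5*sqrt(275625 + 19044) + 62422 = 5*sqrt(294669) + 62422 = 5*(3*sqrt(32741)) + 62422 = 15*sqrt(32741) + 62422 = 62422 + 15*sqrt(32741)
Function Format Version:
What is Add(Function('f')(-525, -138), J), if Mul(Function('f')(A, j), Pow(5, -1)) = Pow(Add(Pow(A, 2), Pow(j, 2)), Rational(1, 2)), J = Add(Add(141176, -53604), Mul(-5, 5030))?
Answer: Add(62422, Mul(15, Pow(32741, Rational(1, 2)))) ≈ 65136.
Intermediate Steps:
J = 62422 (J = Add(87572, -25150) = 62422)
Function('f')(A, j) = Mul(5, Pow(Add(Pow(A, 2), Pow(j, 2)), Rational(1, 2)))
Add(Function('f')(-525, -138), J) = Add(Mul(5, Pow(Add(Pow(-525, 2), Pow(-138, 2)), Rational(1, 2))), 62422) = Add(Mul(5, Pow(Add(275625, 19044), Rational(1, 2))), 62422) = Add(Mul(5, Pow(294669, Rational(1, 2))), 62422) = Add(Mul(5, Mul(3, Pow(32741, Rational(1, 2)))), 62422) = Add(Mul(15, Pow(32741, Rational(1, 2))), 62422) = Add(62422, Mul(15, Pow(32741, Rational(1, 2))))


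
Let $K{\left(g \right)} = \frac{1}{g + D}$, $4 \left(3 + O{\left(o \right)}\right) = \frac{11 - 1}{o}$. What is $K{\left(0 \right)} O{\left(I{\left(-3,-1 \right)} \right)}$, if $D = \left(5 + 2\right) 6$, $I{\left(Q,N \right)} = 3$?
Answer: $- \frac{13}{252} \approx -0.051587$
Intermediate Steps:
$D = 42$ ($D = 7 \cdot 6 = 42$)
$O{\left(o \right)} = -3 + \frac{5}{2 o}$ ($O{\left(o \right)} = -3 + \frac{\left(11 - 1\right) \frac{1}{o}}{4} = -3 + \frac{10 \frac{1}{o}}{4} = -3 + \frac{5}{2 o}$)
$K{\left(g \right)} = \frac{1}{42 + g}$ ($K{\left(g \right)} = \frac{1}{g + 42} = \frac{1}{42 + g}$)
$K{\left(0 \right)} O{\left(I{\left(-3,-1 \right)} \right)} = \frac{-3 + \frac{5}{2 \cdot 3}}{42 + 0} = \frac{-3 + \frac{5}{2} \cdot \frac{1}{3}}{42} = \frac{-3 + \frac{5}{6}}{42} = \frac{1}{42} \left(- \frac{13}{6}\right) = - \frac{13}{252}$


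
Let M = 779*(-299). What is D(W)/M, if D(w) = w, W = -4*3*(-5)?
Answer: -60/232921 ≈ -0.00025760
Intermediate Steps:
W = 60 (W = -12*(-5) = 60)
M = -232921
D(W)/M = 60/(-232921) = 60*(-1/232921) = -60/232921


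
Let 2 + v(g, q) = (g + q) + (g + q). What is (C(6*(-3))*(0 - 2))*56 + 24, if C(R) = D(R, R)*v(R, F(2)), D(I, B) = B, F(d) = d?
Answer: -68520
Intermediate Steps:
v(g, q) = -2 + 2*g + 2*q (v(g, q) = -2 + ((g + q) + (g + q)) = -2 + (2*g + 2*q) = -2 + 2*g + 2*q)
C(R) = R*(2 + 2*R) (C(R) = R*(-2 + 2*R + 2*2) = R*(-2 + 2*R + 4) = R*(2 + 2*R))
(C(6*(-3))*(0 - 2))*56 + 24 = ((2*(6*(-3))*(1 + 6*(-3)))*(0 - 2))*56 + 24 = ((2*(-18)*(1 - 18))*(-2))*56 + 24 = ((2*(-18)*(-17))*(-2))*56 + 24 = (612*(-2))*56 + 24 = -1224*56 + 24 = -68544 + 24 = -68520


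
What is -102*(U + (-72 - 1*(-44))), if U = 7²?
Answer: -2142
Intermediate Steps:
U = 49
-102*(U + (-72 - 1*(-44))) = -102*(49 + (-72 - 1*(-44))) = -102*(49 + (-72 + 44)) = -102*(49 - 28) = -102*21 = -2142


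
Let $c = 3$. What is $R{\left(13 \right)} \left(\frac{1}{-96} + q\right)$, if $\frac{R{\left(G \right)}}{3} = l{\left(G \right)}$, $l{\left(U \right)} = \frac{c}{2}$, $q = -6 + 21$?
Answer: $\frac{4317}{64} \approx 67.453$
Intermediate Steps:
$q = 15$
$l{\left(U \right)} = \frac{3}{2}$
$R{\left(G \right)} = \frac{9}{2}$ ($R{\left(G \right)} = 3 \cdot \frac{3}{2} = \frac{9}{2}$)
$R{\left(13 \right)} \left(\frac{1}{-96} + q\right) = \frac{9 \left(\frac{1}{-96} + 15\right)}{2} = \frac{9 \left(- \frac{1}{96} + 15\right)}{2} = \frac{9}{2} \cdot \frac{1439}{96} = \frac{4317}{64}$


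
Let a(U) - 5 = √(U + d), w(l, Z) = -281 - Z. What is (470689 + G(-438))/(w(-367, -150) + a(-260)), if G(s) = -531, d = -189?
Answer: -59239908/16325 - 470158*I*√449/16325 ≈ -3628.8 - 610.26*I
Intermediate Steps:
a(U) = 5 + √(-189 + U) (a(U) = 5 + √(U - 189) = 5 + √(-189 + U))
(470689 + G(-438))/(w(-367, -150) + a(-260)) = (470689 - 531)/((-281 - 1*(-150)) + (5 + √(-189 - 260))) = 470158/((-281 + 150) + (5 + √(-449))) = 470158/(-131 + (5 + I*√449)) = 470158/(-126 + I*√449)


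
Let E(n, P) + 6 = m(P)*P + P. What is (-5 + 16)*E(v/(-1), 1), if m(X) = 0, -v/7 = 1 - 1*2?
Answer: -55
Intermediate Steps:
v = 7 (v = -7*(1 - 1*2) = -7*(1 - 2) = -7*(-1) = 7)
E(n, P) = -6 + P (E(n, P) = -6 + (0*P + P) = -6 + (0 + P) = -6 + P)
(-5 + 16)*E(v/(-1), 1) = (-5 + 16)*(-6 + 1) = 11*(-5) = -55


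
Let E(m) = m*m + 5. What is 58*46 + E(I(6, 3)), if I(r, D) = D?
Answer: 2682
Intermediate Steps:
E(m) = 5 + m² (E(m) = m² + 5 = 5 + m²)
58*46 + E(I(6, 3)) = 58*46 + (5 + 3²) = 2668 + (5 + 9) = 2668 + 14 = 2682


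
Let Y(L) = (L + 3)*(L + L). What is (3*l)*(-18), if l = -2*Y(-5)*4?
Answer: 8640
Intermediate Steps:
Y(L) = 2*L*(3 + L) (Y(L) = (3 + L)*(2*L) = 2*L*(3 + L))
l = -160 (l = -4*(-5)*(3 - 5)*4 = -4*(-5)*(-2)*4 = -2*20*4 = -40*4 = -160)
(3*l)*(-18) = (3*(-160))*(-18) = -480*(-18) = 8640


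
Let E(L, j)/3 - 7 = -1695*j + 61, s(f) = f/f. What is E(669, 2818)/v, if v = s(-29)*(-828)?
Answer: 2388221/138 ≈ 17306.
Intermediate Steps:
s(f) = 1
E(L, j) = 204 - 5085*j (E(L, j) = 21 + 3*(-1695*j + 61) = 21 + 3*(61 - 1695*j) = 21 + (183 - 5085*j) = 204 - 5085*j)
v = -828 (v = 1*(-828) = -828)
E(669, 2818)/v = (204 - 5085*2818)/(-828) = (204 - 14329530)*(-1/828) = -14329326*(-1/828) = 2388221/138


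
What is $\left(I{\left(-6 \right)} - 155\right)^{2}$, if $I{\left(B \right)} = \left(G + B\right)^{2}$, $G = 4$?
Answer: $22801$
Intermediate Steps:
$I{\left(B \right)} = \left(4 + B\right)^{2}$
$\left(I{\left(-6 \right)} - 155\right)^{2} = \left(\left(4 - 6\right)^{2} - 155\right)^{2} = \left(\left(-2\right)^{2} - 155\right)^{2} = \left(4 - 155\right)^{2} = \left(-151\right)^{2} = 22801$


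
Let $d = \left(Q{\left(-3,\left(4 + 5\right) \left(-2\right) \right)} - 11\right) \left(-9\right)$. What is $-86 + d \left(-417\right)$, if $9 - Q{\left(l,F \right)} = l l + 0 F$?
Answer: $-41369$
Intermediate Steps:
$Q{\left(l,F \right)} = 9 - l^{2}$ ($Q{\left(l,F \right)} = 9 - \left(l l + 0 F\right) = 9 - \left(l^{2} + 0\right) = 9 - l^{2}$)
$d = 99$ ($d = \left(\left(9 - \left(-3\right)^{2}\right) - 11\right) \left(-9\right) = \left(\left(9 - 9\right) - 11\right) \left(-9\right) = \left(0 - 11\right) \left(-9\right) = \left(-11\right) \left(-9\right) = 99$)
$-86 + d \left(-417\right) = -86 + 99 \left(-417\right) = -86 - 41283 = -41369$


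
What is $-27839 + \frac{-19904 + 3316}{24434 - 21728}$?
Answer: $- \frac{3424951}{123} \approx -27845.0$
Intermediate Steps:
$-27839 + \frac{-19904 + 3316}{24434 - 21728} = -27839 - \frac{16588}{2706} = -27839 - \frac{754}{123} = - \frac{3424951}{123}$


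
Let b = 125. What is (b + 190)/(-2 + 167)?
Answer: 21/11 ≈ 1.9091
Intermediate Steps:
(b + 190)/(-2 + 167) = (125 + 190)/(-2 + 167) = 315/165 = 315*(1/165) = 21/11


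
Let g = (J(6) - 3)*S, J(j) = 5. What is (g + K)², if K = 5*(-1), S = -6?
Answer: 289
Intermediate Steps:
K = -5
g = -12 (g = (5 - 3)*(-6) = 2*(-6) = -12)
(g + K)² = (-12 - 5)² = (-17)² = 289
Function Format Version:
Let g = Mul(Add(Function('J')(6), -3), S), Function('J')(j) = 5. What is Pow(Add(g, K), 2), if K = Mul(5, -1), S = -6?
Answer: 289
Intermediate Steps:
K = -5
g = -12 (g = Mul(Add(5, -3), -6) = Mul(2, -6) = -12)
Pow(Add(g, K), 2) = Pow(Add(-12, -5), 2) = Pow(-17, 2) = 289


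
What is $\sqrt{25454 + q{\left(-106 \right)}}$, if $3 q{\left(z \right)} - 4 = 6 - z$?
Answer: $\frac{\sqrt{229434}}{3} \approx 159.66$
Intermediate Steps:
$q{\left(z \right)} = \frac{10}{3} - \frac{z}{3}$ ($q{\left(z \right)} = \frac{4}{3} + \frac{6 - z}{3} = \frac{4}{3} - \left(-2 + \frac{z}{3}\right) = \frac{10}{3} - \frac{z}{3}$)
$\sqrt{25454 + q{\left(-106 \right)}} = \sqrt{25454 + \left(\frac{10}{3} - - \frac{106}{3}\right)} = \sqrt{25454 + \left(\frac{10}{3} + \frac{106}{3}\right)} = \sqrt{25454 + \frac{116}{3}} = \sqrt{\frac{76478}{3}} = \frac{\sqrt{229434}}{3}$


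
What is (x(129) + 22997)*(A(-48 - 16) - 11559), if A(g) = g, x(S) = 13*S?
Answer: -286785902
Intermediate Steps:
(x(129) + 22997)*(A(-48 - 16) - 11559) = (13*129 + 22997)*((-48 - 16) - 11559) = (1677 + 22997)*(-64 - 11559) = 24674*(-11623) = -286785902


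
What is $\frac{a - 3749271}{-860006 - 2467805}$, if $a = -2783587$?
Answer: $\frac{6532858}{3327811} \approx 1.9631$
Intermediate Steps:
$\frac{a - 3749271}{-860006 - 2467805} = \frac{-2783587 - 3749271}{-860006 - 2467805} = - \frac{6532858}{-3327811} = \left(-6532858\right) \left(- \frac{1}{3327811}\right) = \frac{6532858}{3327811}$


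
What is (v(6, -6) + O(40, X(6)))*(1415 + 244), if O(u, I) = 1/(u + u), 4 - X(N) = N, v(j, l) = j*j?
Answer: 4779579/80 ≈ 59745.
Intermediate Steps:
v(j, l) = j²
X(N) = 4 - N
O(u, I) = 1/(2*u)
(v(6, -6) + O(40, X(6)))*(1415 + 244) = (6² + (½)/40)*(1415 + 244) = (36 + (½)*(1/40))*1659 = (36 + 1/80)*1659 = (2881/80)*1659 = 4779579/80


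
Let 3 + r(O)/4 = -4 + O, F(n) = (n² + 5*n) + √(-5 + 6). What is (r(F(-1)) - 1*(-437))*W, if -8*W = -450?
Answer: 89325/4 ≈ 22331.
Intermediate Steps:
W = 225/4 (W = -⅛*(-450) = 225/4 ≈ 56.250)
F(n) = 1 + n² + 5*n (F(n) = (n² + 5*n) + √1 = (n² + 5*n) + 1 = 1 + n² + 5*n)
r(O) = -28 + 4*O (r(O) = -12 + 4*(-4 + O) = -12 + (-16 + 4*O) = -28 + 4*O)
(r(F(-1)) - 1*(-437))*W = ((-28 + 4*(1 + (-1)² + 5*(-1))) - 1*(-437))*(225/4) = ((-28 + 4*(1 + 1 - 5)) + 437)*(225/4) = ((-28 + 4*(-3)) + 437)*(225/4) = ((-28 - 12) + 437)*(225/4) = (-40 + 437)*(225/4) = 397*(225/4) = 89325/4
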